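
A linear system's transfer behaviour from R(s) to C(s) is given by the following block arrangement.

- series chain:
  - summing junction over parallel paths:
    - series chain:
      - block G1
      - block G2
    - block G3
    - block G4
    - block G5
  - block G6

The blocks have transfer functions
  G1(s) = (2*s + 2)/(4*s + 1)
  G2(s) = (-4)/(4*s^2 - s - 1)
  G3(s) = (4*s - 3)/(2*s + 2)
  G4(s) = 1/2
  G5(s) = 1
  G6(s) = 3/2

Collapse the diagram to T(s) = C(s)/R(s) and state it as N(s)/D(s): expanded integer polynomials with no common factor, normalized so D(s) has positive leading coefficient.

[1] series reduction of G1, G2 -> (-8*s - 8)/(16*s^3 - 5*s - 1)
[2] parallel reduction of (G1*G2), G3, G4, G5 -> (112*s^4 - 51*s^2 - 39*s - 16)/(32*s^4 + 32*s^3 - 10*s^2 - 12*s - 2)
[3] cascade ((G1*G2)+G3+G4+G5), G6: this yields T(s), and no further normalization is needed

Final answer: (336*s^4 - 153*s^2 - 117*s - 48)/(64*s^4 + 64*s^3 - 20*s^2 - 24*s - 4)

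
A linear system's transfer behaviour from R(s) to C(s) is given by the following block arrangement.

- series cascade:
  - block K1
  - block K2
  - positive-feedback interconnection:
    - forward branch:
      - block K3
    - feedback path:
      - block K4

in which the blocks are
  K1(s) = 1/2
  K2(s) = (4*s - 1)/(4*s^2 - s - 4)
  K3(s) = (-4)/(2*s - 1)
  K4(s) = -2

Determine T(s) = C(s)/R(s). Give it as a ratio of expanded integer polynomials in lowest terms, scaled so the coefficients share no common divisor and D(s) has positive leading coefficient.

Reducing step by step:

Step 1. collapse the loop (K3 forward, K4 return); result (-4)/(2*s - 9)
Step 2. cascade K1, K2, [K3/(1-K3*K4)] - this is the overall T(s), already in the required normalized form

Answer: (2 - 8*s)/(8*s^3 - 38*s^2 + s + 36)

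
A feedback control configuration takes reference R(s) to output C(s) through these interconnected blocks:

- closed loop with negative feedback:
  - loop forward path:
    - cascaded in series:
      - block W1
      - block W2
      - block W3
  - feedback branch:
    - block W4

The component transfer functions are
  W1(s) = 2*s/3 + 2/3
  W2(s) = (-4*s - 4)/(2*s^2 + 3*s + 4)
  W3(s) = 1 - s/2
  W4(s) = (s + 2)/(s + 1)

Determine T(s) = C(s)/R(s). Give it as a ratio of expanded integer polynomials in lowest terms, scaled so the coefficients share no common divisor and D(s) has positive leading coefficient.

First reduce the diagram to T(s).

Step 1 - combine W1, W2, W3 in series -> (4*s^3 - 12*s - 8)/(6*s^2 + 9*s + 12)
Step 2 - feedback reduction of (W1*W2*W3), W4 - this is the overall T(s), already in the required normalized form

Answer: (4*s^3 - 12*s - 8)/(4*s^3 + 10*s^2 - 7*s - 4)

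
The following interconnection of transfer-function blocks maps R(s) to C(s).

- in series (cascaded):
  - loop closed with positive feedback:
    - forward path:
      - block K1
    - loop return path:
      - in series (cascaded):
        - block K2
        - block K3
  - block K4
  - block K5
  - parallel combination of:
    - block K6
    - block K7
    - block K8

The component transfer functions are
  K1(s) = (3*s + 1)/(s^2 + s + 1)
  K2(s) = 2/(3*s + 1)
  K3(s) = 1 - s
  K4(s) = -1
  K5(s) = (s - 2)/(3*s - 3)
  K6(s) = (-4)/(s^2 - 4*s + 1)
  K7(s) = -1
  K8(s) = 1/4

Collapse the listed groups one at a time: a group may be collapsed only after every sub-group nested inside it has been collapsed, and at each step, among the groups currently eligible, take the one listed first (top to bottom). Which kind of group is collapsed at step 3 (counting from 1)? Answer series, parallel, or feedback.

Step 1. cascade K2, K3
Step 2. close the feedback loop around K1, (K2*K3)
Step 3. parallel reduction of K6, K7, K8
Step 4. multiply [K1/(1-K1*(K2*K3))], K4, K5, (K6+K7+K8) (series)
Step 3: parallel.

Final answer: parallel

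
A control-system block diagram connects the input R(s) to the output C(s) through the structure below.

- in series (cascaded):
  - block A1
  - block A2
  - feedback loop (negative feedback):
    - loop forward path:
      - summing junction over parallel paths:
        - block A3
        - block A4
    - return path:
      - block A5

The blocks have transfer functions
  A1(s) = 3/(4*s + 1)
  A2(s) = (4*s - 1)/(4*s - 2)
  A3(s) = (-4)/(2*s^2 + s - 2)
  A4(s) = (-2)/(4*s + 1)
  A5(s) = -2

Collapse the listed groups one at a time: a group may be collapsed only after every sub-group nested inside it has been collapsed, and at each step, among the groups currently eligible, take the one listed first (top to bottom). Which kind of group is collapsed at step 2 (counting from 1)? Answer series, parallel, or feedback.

The answer is feedback.

Reasoning:
Step 1 - add A3, A4 (parallel)
Step 2 - feedback reduction of (A3+A4), A5
Step 3 - multiply A1, A2, [(A3+A4)/(1+(A3+A4)*A5)] (series)
Step 2 collapses a feedback group.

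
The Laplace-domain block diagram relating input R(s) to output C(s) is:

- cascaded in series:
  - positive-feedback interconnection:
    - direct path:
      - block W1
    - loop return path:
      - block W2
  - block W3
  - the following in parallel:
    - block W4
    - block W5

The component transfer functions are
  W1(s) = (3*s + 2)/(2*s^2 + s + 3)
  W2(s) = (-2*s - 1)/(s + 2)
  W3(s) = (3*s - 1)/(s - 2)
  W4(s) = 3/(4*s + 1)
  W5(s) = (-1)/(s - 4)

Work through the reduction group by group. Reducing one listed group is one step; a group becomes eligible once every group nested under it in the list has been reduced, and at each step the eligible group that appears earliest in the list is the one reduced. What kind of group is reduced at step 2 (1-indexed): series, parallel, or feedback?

1. collapse the loop (W1 forward, W2 return)
2. sum the parallel branches W4, W5
3. series reduction of [W1/(1-W1*W2)], W3, (W4+W5)
The group at step 2 is a parallel group.

Answer: parallel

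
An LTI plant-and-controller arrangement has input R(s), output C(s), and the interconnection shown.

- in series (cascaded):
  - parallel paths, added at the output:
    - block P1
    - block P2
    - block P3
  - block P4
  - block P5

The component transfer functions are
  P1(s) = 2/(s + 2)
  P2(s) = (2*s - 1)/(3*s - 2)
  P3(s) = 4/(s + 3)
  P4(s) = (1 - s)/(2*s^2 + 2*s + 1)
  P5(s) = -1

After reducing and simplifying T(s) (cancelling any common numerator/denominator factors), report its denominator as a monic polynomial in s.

Step 1 - sum the parallel branches P1, P2, P3: (2*s^3 + 27*s^2 + 37*s - 34)/(3*s^3 + 13*s^2 + 8*s - 12)
Step 2 - multiply (P1+P2+P3), P4, P5 (series): (2*s^4 + 25*s^3 + 10*s^2 - 71*s + 34)/(6*s^5 + 32*s^4 + 45*s^3 + 5*s^2 - 16*s - 12)
No further cancellation is possible in the step-2 result, so that is T(s). Its denominator becomes monic after dividing by the leading coefficient 6.

Answer: s^5 + 16*s^4/3 + 15*s^3/2 + 5*s^2/6 - 8*s/3 - 2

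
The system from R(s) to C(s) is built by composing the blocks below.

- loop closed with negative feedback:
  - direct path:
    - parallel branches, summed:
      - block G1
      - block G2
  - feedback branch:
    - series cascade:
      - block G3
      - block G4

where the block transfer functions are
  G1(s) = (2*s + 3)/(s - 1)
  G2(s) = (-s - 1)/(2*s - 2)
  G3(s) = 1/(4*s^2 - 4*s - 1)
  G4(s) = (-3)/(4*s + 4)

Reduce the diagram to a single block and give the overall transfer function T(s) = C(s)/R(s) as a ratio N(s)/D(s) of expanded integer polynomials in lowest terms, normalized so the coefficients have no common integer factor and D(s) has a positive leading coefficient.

The answer is (48*s^4 + 80*s^3 - 60*s^2 - 112*s - 20)/(32*s^4 - 32*s^3 - 40*s^2 + 23*s - 7).

Reasoning:
1. combine G1, G2 in parallel: (3*s + 5)/(2*s - 2)
2. combine G3, G4 in series: (-3)/(16*s^3 - 20*s - 4)
3. collapse the loop ((G1+G2) forward, (G3*G4) return) - this is the overall T(s), already in the required normalized form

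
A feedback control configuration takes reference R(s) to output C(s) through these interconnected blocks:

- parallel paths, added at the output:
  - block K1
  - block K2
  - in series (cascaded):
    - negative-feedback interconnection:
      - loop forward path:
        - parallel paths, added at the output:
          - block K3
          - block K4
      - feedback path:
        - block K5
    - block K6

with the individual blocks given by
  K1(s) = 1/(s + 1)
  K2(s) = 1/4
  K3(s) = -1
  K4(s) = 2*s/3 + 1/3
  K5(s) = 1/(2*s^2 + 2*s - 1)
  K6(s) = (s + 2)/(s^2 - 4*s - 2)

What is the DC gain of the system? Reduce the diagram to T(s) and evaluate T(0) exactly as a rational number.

The answer is 33/20.

Reasoning:
Step 1: parallel reduction of K3, K4 = 2*s/3 - 2/3
Step 2: reduce the feedback loop with forward (K3+K4) and return K5 = (4*s^3 - 6*s + 2)/(6*s^2 + 8*s - 5)
Step 3: multiply [(K3+K4)/(1+(K3+K4)*K5)], K6 (series) = (4*s^4 + 8*s^3 - 6*s^2 - 10*s + 4)/(6*s^4 - 16*s^3 - 49*s^2 + 4*s + 10)
Step 4: sum the parallel branches K1, K2, ([(K3+K4)/(1+(K3+K4)*K5)]*K6) = (22*s^5 + 62*s^4 - 121*s^3 - 305*s^2 + 6*s + 66)/(24*s^5 - 40*s^4 - 260*s^3 - 180*s^2 + 56*s + 40)
The step-4 result is T(s). Setting s = 0: T(0) = 66/40 = 33/20.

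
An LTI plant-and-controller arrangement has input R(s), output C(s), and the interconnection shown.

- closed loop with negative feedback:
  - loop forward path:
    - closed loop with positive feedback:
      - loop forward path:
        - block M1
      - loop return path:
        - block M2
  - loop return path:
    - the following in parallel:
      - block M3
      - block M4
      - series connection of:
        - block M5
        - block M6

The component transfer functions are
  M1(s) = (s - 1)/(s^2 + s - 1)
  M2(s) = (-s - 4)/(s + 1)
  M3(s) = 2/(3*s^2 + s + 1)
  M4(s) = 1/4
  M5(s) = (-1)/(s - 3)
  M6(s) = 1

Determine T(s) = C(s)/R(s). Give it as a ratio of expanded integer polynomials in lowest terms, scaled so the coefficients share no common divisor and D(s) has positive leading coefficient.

Reducing step by step:

Step 1 - feedback reduction of M1, M2; result (s^2 - 1)/(s^3 + 3*s^2 + 3*s - 5)
Step 2 - combine M5, M6 in series; result (-1)/(s - 3)
Step 3 - parallel reduction of M3, M4, (M5*M6); result (3*s^3 - 20*s^2 + 2*s - 31)/(12*s^3 - 32*s^2 - 8*s - 12)
Step 4 - close the feedback loop around [M1/(1-M1*M2)], (M3+M4+(M5*M6)); the result is T(s) itself (integer coefficients, no common factor, positive leading denominator coefficient)

Answer: (12*s^5 - 32*s^4 - 20*s^3 + 20*s^2 + 8*s + 12)/(12*s^6 + 7*s^5 - 88*s^4 - 193*s^3 + 89*s^2 + 2*s + 91)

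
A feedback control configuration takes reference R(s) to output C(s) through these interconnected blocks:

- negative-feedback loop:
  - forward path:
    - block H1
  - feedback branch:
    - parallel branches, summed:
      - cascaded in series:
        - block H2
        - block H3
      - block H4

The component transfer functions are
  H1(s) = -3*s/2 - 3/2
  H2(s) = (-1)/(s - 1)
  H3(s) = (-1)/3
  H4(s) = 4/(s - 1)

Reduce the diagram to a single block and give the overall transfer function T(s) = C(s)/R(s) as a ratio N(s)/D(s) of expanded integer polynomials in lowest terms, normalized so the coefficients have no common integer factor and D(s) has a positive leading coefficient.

Step 1 - reduce the series chain H2, H3, giving 1/(3*s - 3)
Step 2 - combine (H2*H3), H4 in parallel, giving 13/(3*s - 3)
Step 3 - apply the feedback formula to H1, ((H2*H3)+H4); the result is T(s) itself (integer coefficients, no common factor, positive leading denominator coefficient)

Final answer: (3*s^2 - 3)/(11*s + 15)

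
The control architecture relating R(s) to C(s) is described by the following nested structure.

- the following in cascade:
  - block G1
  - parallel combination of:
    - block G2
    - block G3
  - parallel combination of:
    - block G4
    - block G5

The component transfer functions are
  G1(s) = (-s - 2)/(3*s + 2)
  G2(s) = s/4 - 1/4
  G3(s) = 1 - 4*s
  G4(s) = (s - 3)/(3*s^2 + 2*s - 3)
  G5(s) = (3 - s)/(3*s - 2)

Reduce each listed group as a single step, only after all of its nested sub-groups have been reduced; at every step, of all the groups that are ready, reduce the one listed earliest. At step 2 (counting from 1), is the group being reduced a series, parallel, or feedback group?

1. add G2, G3 (parallel)
2. reduce the parallel group G4, G5
3. cascade G1, (G2+G3), (G4+G5)
At step 2 the group reduced is parallel.

Final answer: parallel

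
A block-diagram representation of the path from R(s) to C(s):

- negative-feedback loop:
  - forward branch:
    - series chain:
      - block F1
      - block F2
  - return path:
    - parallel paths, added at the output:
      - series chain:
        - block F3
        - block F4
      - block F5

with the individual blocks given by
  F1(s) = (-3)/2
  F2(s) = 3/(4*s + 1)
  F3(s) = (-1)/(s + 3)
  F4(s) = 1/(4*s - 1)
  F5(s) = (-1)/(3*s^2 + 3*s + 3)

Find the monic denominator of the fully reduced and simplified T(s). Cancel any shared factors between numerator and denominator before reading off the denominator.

Reducing step by step:

(1) series reduction of F1, F2: (-9)/(8*s + 2)
(2) cascade F3, F4: (-1)/(4*s^2 + 11*s - 3)
(3) reduce the parallel group (F3*F4), F5: (-7*s^2 - 14*s)/(12*s^4 + 45*s^3 + 36*s^2 + 24*s - 9)
(4) apply the feedback formula to (F1*F2), ((F3*F4)+F5): (-36*s^4 - 135*s^3 - 108*s^2 - 72*s + 27)/(32*s^5 + 128*s^4 + 126*s^3 + 109*s^2 + 34*s - 6)
The result of step 4 is T(s) in lowest terms. Its denominator has leading coefficient 32; dividing the denominator through by 32 makes it monic.

Answer: s^5 + 4*s^4 + 63*s^3/16 + 109*s^2/32 + 17*s/16 - 3/16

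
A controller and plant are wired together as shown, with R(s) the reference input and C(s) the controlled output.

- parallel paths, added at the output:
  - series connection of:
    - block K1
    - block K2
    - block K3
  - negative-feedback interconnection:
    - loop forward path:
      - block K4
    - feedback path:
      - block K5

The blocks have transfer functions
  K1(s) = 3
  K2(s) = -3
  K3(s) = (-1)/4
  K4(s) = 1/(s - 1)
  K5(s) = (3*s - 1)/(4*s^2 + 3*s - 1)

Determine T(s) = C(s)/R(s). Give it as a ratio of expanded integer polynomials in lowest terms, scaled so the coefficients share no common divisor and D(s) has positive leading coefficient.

[1] reduce the series chain K1, K2, K3; result 9/4
[2] collapse the loop (K4 forward, K5 return); result (4*s^2 + 3*s - 1)/(4*s^3 - s^2 - s)
[3] add (K1*K2*K3), [K4/(1+K4*K5)] (parallel); the result is T(s) itself (integer coefficients, no common factor, positive leading denominator coefficient)

Answer: (36*s^3 + 7*s^2 + 3*s - 4)/(16*s^3 - 4*s^2 - 4*s)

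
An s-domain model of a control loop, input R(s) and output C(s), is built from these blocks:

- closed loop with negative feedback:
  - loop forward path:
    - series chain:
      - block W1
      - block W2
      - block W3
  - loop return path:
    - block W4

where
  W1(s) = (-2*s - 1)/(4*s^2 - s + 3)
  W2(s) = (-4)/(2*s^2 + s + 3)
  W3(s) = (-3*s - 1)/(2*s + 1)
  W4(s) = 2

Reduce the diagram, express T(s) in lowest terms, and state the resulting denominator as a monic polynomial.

Reducing step by step:

Step 1. combine W1, W2, W3 in series = (-12*s - 4)/(8*s^4 + 2*s^3 + 17*s^2 + 9)
Step 2. close the feedback loop around (W1*W2*W3), W4 = (-12*s - 4)/(8*s^4 + 2*s^3 + 17*s^2 - 24*s + 1)
The result of step 2 is T(s) in lowest terms. Its denominator has leading coefficient 8; dividing the denominator through by 8 makes it monic.

Answer: s^4 + s^3/4 + 17*s^2/8 - 3*s + 1/8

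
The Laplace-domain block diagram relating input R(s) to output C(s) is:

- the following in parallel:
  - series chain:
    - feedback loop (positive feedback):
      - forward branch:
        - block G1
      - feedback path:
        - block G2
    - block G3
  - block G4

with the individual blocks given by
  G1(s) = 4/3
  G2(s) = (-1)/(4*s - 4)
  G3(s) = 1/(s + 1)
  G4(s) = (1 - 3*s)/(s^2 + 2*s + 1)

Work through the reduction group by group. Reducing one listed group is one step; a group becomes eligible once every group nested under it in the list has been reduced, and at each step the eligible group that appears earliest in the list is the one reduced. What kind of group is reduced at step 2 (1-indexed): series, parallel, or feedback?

1. apply the feedback formula to G1, G2
2. reduce the series chain [G1/(1-G1*G2)], G3
3. combine ([G1/(1-G1*G2)]*G3), G4 in parallel
So the answer for step 2 is series.

Final answer: series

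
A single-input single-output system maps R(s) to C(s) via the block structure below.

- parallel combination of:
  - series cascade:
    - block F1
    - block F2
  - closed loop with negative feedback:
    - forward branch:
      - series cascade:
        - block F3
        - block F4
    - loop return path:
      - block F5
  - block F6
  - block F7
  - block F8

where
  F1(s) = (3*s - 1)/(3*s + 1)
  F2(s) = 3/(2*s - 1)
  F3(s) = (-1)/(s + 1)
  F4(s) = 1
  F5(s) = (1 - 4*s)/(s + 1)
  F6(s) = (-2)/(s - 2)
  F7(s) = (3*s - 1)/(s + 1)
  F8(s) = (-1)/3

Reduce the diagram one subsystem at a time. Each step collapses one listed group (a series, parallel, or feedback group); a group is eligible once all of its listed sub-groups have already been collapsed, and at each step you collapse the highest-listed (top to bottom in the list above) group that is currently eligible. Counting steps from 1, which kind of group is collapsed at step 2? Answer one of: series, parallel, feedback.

(1) series reduction of F1, F2
(2) cascade F3, F4
(3) feedback reduction of (F3*F4), F5
(4) add (F1*F2), [(F3*F4)/(1+(F3*F4)*F5)], F6, F7, F8 (parallel)
Step 2 collapses a series group.

Final answer: series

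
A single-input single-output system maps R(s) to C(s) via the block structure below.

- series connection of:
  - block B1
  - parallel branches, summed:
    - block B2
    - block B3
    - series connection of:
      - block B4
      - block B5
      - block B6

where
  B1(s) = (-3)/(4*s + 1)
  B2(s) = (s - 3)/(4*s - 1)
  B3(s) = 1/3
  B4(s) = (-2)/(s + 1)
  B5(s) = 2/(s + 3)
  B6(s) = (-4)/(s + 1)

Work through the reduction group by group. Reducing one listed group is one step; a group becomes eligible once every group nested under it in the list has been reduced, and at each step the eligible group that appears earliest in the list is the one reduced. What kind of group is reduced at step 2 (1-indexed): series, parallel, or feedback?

The answer is parallel.

Reasoning:
Step 1 - reduce the series chain B4, B5, B6
Step 2 - parallel reduction of B2, B3, (B4*B5*B6)
Step 3 - combine B1, (B2+B3+(B4*B5*B6)) in series
Step 2 collapses a parallel group.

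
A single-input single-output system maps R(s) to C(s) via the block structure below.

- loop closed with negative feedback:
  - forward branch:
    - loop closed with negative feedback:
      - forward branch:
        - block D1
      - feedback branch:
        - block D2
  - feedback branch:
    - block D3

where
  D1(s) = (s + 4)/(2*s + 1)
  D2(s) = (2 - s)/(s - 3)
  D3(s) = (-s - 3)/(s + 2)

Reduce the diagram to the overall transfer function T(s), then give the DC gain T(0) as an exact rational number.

[1] apply the feedback formula to D1, D2; result (s^2 + s - 12)/(s^2 - 7*s + 5)
[2] apply the feedback formula to [D1/(1+D1*D2)], D3; result (-s^3 - 3*s^2 + 10*s + 24)/(9*s^2 - 46)
Evaluating the step-2 result (the overall T(s)) at s = 0 gives T(0) = 24/(-46) = -12/23.

Final answer: -12/23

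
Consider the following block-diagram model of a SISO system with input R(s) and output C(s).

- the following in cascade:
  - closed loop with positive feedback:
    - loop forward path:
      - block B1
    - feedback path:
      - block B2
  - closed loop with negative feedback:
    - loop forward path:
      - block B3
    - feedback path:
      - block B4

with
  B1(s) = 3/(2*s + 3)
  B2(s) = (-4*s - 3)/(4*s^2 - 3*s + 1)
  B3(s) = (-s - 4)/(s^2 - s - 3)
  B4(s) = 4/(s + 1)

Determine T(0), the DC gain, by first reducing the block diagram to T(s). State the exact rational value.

Answer: 1/19

Working:
[1] apply the feedback formula to B1, B2 = (12*s^2 - 9*s + 3)/(8*s^3 + 6*s^2 + 5*s + 12)
[2] collapse the loop (B3 forward, B4 return) = (-s^2 - 5*s - 4)/(s^3 - 8*s - 19)
[3] reduce the series chain [B1/(1-B1*B2)], [B3/(1+B3*B4)] = (-12*s^4 - 51*s^3 - 6*s^2 + 21*s - 12)/(8*s^6 + 6*s^5 - 59*s^4 - 188*s^3 - 154*s^2 - 191*s - 228)
Evaluating the step-3 result (the overall T(s)) at s = 0 gives T(0) = -12/(-228) = 1/19.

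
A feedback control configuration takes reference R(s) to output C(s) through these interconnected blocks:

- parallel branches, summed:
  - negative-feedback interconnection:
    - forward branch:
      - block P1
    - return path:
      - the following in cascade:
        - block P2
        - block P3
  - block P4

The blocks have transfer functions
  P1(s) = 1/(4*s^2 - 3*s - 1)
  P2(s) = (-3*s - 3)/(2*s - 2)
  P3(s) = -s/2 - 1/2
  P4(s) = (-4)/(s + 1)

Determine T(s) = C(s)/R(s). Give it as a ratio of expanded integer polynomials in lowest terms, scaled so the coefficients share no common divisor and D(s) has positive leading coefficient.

Step 1: series reduction of P2, P3 -> (3*s^2 + 6*s + 3)/(4*s - 4)
Step 2: close the feedback loop around P1, (P2*P3) -> (4*s - 4)/(16*s^3 - 25*s^2 + 14*s + 7)
Step 3: parallel reduction of [P1/(1+P1*(P2*P3))], P4 - this is the overall T(s), already in the required normalized form

Therefore the answer is (-64*s^3 + 104*s^2 - 56*s - 32)/(16*s^4 - 9*s^3 - 11*s^2 + 21*s + 7).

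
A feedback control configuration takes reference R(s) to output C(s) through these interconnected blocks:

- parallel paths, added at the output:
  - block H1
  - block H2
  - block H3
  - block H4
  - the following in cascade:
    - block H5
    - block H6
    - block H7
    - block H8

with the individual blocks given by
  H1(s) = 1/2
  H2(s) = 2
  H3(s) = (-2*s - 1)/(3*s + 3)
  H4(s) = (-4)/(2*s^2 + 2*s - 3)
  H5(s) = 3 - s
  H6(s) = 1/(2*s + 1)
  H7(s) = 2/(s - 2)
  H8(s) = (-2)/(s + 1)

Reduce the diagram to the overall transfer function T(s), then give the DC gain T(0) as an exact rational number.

Step 1: reduce the series chain H5, H6, H7, H8 = (4*s - 12)/(2*s^3 - s^2 - 5*s - 2)
Step 2: reduce the parallel group H1, H2, H3, H4, (H5*H6*H7*H8) = (44*s^5 + 30*s^4 - 202*s^3 - 225*s^2 + 35*s + 342)/(24*s^5 + 12*s^4 - 108*s^3 - 66*s^2 + 66*s + 36)
Step 2 gives the overall T(s). Then T(0) = 342/36 = 19/2.

Therefore the answer is 19/2.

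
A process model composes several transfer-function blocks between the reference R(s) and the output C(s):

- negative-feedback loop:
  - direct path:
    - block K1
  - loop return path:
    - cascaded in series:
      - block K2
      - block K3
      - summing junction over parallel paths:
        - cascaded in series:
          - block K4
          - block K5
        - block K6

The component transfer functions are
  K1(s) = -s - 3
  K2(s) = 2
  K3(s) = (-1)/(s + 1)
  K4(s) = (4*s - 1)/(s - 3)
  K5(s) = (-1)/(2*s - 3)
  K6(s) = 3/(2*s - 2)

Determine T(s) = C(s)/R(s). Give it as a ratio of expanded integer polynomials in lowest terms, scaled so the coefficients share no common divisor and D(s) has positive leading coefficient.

Step 1: cascade K4, K5 = (1 - 4*s)/(2*s^2 - 9*s + 9)
Step 2: add (K4*K5), K6 (parallel) = (-2*s^2 - 17*s + 25)/(4*s^3 - 22*s^2 + 36*s - 18)
Step 3: series reduction of K2, K3, ((K4*K5)+K6) = (2*s^2 + 17*s - 25)/(2*s^4 - 9*s^3 + 7*s^2 + 9*s - 9)
Step 4: apply the feedback formula to K1, (K2*K3*((K4*K5)+K6)), giving the overall T(s)

Final answer: (-2*s^5 + 3*s^4 + 20*s^3 - 30*s^2 - 18*s + 27)/(2*s^4 - 11*s^3 - 16*s^2 - 17*s + 66)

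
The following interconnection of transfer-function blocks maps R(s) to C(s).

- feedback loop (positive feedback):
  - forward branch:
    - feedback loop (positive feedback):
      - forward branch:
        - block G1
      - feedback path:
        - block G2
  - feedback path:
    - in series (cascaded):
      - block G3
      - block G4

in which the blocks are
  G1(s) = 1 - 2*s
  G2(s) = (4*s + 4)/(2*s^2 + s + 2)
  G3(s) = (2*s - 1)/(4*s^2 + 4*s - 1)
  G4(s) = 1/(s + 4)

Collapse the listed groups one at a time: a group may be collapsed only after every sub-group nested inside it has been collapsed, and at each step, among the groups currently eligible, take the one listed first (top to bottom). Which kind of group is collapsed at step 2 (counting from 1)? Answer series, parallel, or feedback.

1. apply the feedback formula to G1, G2
2. combine G3, G4 in series
3. collapse the loop ([G1/(1-G1*G2)] forward, (G3*G4) return)
Step 2: series.

Answer: series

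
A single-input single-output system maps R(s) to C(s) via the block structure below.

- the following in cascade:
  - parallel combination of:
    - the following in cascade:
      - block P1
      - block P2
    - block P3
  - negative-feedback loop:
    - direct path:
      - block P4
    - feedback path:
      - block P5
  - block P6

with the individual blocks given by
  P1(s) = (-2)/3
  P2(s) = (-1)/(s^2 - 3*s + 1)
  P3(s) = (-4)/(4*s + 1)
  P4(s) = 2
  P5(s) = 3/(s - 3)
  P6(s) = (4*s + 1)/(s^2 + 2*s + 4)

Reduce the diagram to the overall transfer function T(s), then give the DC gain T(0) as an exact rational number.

1. combine P1, P2 in series = 2/(3*s^2 - 9*s + 3)
2. reduce the parallel group (P1*P2), P3 = (-12*s^2 + 44*s - 10)/(12*s^3 - 33*s^2 + 3*s + 3)
3. apply the feedback formula to P4, P5 = (2*s - 6)/(s + 3)
4. combine ((P1*P2)+P3), [P4/(1+P4*P5)], P6 in series = (-24*s^3 + 160*s^2 - 284*s + 60)/(3*s^5 + 6*s^4 - 12*s^3 - 39*s^2 - 78*s + 36)
DC gain: substitute s = 0 into T(s) from step 4: T(0) = 60/36 = 5/3.

Therefore the answer is 5/3.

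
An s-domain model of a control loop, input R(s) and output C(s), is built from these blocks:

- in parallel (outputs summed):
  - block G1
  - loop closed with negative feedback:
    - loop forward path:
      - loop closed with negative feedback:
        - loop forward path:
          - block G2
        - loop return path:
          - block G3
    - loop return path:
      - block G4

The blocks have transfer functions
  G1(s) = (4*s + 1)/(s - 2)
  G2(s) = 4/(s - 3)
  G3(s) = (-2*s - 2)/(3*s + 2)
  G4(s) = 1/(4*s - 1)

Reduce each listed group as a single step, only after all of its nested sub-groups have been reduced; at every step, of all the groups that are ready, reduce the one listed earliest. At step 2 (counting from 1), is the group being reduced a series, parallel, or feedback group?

1. reduce the feedback loop with forward G2 and return G3
2. close the feedback loop around [G2/(1+G2*G3)], G4
3. combine G1, [[G2/(1+G2*G3)]/(1+[G2/(1+G2*G3)]*G4)] in parallel
The group at step 2 is a feedback group.

Answer: feedback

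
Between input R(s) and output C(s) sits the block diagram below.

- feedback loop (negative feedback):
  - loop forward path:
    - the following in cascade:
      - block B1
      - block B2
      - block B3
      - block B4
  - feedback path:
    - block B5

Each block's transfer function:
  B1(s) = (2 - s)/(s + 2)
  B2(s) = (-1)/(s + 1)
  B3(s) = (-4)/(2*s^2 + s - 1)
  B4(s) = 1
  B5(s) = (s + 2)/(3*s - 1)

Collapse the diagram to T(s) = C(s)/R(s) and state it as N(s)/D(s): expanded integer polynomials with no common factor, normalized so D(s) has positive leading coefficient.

Answer: (-12*s^2 + 28*s - 8)/(6*s^5 + 19*s^4 + 11*s^3 - 13*s^2 - 5*s + 18)

Working:
1. combine B1, B2, B3, B4 in series = (8 - 4*s)/(2*s^4 + 7*s^3 + 6*s^2 - s - 2)
2. reduce the feedback loop with forward (B1*B2*B3*B4) and return B5, giving the overall T(s)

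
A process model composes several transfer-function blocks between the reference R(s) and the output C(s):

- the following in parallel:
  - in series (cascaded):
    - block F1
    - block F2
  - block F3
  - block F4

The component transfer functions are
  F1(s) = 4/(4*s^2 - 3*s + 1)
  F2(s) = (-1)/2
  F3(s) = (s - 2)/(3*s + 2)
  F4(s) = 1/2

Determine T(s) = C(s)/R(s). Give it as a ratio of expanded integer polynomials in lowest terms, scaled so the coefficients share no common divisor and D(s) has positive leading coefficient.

Step 1. series reduction of F1, F2; result (-2)/(4*s^2 - 3*s + 1)
Step 2. reduce the parallel group (F1*F2), F3, F4: this yields T(s), and no further normalization is needed

Hence the answer: (20*s^3 - 23*s^2 - s - 10)/(24*s^3 - 2*s^2 - 6*s + 4)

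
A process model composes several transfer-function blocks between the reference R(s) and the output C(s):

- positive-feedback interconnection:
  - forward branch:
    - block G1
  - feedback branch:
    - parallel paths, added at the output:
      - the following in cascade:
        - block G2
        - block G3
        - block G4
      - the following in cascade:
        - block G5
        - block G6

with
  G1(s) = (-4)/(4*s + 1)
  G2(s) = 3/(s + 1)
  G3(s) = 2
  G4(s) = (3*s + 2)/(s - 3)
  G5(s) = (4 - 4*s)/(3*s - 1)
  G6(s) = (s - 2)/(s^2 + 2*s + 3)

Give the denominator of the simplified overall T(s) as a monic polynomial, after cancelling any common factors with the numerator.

[1] multiply G2, G3, G4 (series), giving (18*s + 12)/(s^2 - 2*s - 3)
[2] cascade G5, G6, giving (-4*s^2 + 12*s - 8)/(3*s^3 + 5*s^2 + 7*s - 3)
[3] combine (G2*G3*G4), (G5*G6) in parallel, giving (50*s^4 + 146*s^3 + 166*s^2 + 10*s - 12)/(3*s^5 - s^4 - 12*s^3 - 32*s^2 - 15*s + 9)
[4] feedback reduction of G1, ((G2*G3*G4)+(G5*G6)), giving (-12*s^5 + 4*s^4 + 48*s^3 + 128*s^2 + 60*s - 36)/(12*s^6 - s^5 + 151*s^4 + 444*s^3 + 572*s^2 + 61*s - 39)
Step 4 gives the fully reduced T(s), with no common factor left to cancel. The denominator's leading coefficient is 12, so divide each of its coefficients by 12 to get the monic form.

Therefore the answer is s^6 - s^5/12 + 151*s^4/12 + 37*s^3 + 143*s^2/3 + 61*s/12 - 13/4.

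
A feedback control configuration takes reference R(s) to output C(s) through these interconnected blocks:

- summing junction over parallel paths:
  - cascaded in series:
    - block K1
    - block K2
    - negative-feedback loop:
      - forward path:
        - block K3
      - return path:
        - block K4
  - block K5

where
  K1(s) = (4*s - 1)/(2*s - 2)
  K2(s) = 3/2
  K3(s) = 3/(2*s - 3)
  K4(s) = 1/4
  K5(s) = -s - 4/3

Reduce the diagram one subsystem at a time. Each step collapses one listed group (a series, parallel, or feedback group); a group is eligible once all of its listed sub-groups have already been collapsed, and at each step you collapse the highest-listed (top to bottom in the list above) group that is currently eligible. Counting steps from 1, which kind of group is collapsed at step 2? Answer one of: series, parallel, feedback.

1. reduce the feedback loop with forward K3 and return K4
2. reduce the series chain K1, K2, [K3/(1+K3*K4)]
3. add (K1*K2*[K3/(1+K3*K4)]), K5 (parallel)
The group at step 2 is a series group.

Hence the answer: series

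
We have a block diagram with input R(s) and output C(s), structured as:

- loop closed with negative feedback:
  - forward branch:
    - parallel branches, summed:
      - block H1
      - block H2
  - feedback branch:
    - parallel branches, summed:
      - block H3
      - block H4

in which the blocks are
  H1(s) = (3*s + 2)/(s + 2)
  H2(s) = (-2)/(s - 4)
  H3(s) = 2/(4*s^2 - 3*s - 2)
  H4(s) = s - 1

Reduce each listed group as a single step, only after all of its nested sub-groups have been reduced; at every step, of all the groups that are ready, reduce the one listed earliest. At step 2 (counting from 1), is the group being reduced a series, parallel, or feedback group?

Step 1: parallel reduction of H1, H2
Step 2: combine H3, H4 in parallel
Step 3: feedback reduction of (H1+H2), (H3+H4)
Step 2 collapses a parallel group.

Answer: parallel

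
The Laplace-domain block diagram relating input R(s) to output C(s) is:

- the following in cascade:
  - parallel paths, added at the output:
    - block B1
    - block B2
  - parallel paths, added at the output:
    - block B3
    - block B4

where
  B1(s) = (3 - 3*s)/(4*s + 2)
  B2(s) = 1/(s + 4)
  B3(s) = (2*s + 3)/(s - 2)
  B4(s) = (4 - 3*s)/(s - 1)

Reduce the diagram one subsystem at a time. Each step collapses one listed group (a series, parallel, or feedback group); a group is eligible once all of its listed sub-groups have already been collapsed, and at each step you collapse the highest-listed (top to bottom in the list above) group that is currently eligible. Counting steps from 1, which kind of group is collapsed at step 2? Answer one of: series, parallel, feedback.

Reducing step by step:

(1) sum the parallel branches B1, B2
(2) add B3, B4 (parallel)
(3) reduce the series chain (B1+B2), (B3+B4)
So the answer for step 2 is parallel.

Answer: parallel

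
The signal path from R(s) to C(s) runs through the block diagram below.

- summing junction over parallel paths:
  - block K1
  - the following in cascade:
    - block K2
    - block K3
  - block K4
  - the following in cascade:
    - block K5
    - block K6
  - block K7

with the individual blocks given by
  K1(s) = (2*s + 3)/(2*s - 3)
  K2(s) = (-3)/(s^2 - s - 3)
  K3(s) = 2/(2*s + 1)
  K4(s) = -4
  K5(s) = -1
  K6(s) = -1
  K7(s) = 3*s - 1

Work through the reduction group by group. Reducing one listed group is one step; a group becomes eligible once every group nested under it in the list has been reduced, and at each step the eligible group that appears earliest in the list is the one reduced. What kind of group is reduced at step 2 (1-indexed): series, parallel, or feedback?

The answer is series.

Reasoning:
1. combine K2, K3 in series
2. multiply K5, K6 (series)
3. add K1, (K2*K3), K4, (K5*K6), K7 (parallel)
The group at step 2 is a series group.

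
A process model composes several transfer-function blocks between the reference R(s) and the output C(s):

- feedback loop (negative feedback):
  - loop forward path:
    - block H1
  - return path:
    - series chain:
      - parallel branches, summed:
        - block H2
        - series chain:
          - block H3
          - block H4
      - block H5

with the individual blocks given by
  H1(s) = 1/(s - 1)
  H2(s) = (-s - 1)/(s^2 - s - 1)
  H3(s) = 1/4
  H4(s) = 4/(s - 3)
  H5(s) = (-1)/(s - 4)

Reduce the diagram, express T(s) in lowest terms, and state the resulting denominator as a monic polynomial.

[1] multiply H3, H4 (series) gives 1/(s - 3)
[2] parallel reduction of H2, (H3*H4) gives (s + 2)/(s^3 - 4*s^2 + 2*s + 3)
[3] combine (H2+(H3*H4)), H5 in series gives (-s - 2)/(s^4 - 8*s^3 + 18*s^2 - 5*s - 12)
[4] collapse the loop (H1 forward, ((H2+(H3*H4))*H5) return) gives (s^4 - 8*s^3 + 18*s^2 - 5*s - 12)/(s^5 - 9*s^4 + 26*s^3 - 23*s^2 - 8*s + 10)
That last expression is T(s), already simplified, and its denominator is already monic.

Final answer: s^5 - 9*s^4 + 26*s^3 - 23*s^2 - 8*s + 10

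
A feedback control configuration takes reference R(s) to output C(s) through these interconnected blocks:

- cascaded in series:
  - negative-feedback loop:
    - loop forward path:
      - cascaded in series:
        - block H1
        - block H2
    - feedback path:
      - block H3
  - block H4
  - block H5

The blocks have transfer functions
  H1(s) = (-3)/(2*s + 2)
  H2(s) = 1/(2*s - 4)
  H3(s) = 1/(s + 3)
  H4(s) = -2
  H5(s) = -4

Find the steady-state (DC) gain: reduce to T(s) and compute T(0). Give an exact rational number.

Step 1. multiply H1, H2 (series) gives (-3)/(4*s^2 - 4*s - 8)
Step 2. reduce the feedback loop with forward (H1*H2) and return H3 gives (-3*s - 9)/(4*s^3 + 8*s^2 - 20*s - 27)
Step 3. series reduction of [(H1*H2)/(1+(H1*H2)*H3)], H4, H5 gives (-24*s - 72)/(4*s^3 + 8*s^2 - 20*s - 27)
DC gain: substitute s = 0 into T(s) from step 3: T(0) = -72/(-27) = 8/3.

Answer: 8/3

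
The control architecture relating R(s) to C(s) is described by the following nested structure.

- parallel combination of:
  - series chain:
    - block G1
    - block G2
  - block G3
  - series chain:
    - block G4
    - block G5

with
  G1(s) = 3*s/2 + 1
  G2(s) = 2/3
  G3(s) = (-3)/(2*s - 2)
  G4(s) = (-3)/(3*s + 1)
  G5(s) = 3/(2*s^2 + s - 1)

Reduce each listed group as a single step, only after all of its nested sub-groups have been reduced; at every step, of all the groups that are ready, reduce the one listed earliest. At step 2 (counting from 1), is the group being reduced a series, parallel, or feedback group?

(1) combine G1, G2 in series
(2) reduce the series chain G4, G5
(3) combine (G1*G2), G3, (G4*G5) in parallel
So the answer for step 2 is series.

Hence the answer: series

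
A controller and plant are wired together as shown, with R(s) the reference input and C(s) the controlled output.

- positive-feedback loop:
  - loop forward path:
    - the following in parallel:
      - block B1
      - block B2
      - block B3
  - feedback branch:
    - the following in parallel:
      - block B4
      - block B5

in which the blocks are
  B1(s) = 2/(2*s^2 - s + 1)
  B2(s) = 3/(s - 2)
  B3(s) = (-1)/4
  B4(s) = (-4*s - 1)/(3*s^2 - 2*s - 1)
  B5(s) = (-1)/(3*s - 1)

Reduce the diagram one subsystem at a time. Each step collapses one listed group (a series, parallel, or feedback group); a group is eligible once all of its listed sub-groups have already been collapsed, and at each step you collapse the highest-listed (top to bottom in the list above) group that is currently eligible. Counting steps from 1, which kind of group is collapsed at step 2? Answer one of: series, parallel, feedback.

1. parallel reduction of B1, B2, B3
2. combine B4, B5 in parallel
3. apply the feedback formula to (B1+B2+B3), (B4+B5)
Step 2 collapses a parallel group.

Answer: parallel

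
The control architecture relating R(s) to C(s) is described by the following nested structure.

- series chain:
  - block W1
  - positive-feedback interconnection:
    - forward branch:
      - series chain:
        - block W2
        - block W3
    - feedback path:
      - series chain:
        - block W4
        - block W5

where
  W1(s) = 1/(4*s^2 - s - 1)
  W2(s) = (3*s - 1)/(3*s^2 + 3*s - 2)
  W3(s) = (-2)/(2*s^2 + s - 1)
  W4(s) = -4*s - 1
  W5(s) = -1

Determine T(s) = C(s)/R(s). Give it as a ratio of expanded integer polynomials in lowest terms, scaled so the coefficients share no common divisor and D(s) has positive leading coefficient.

Step 1: series reduction of W2, W3 -> (2 - 6*s)/(6*s^4 + 9*s^3 - 4*s^2 - 5*s + 2)
Step 2: multiply W4, W5 (series) -> 4*s + 1
Step 3: collapse the loop ((W2*W3) forward, (W4*W5) return) -> (2 - 6*s)/(6*s^4 + 9*s^3 + 20*s^2 - 7*s)
Step 4: cascade W1, [(W2*W3)/(1-(W2*W3)*(W4*W5))], which is the overall transfer function T(s) = C(s)/R(s) in lowest terms

Therefore the answer is (2 - 6*s)/(24*s^6 + 30*s^5 + 65*s^4 - 57*s^3 - 13*s^2 + 7*s).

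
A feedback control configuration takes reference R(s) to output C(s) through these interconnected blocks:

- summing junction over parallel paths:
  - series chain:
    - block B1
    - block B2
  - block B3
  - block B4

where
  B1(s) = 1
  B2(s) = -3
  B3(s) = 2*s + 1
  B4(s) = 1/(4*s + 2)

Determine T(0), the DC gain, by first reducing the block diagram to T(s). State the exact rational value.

The answer is -3/2.

Reasoning:
[1] reduce the series chain B1, B2 gives -3
[2] combine (B1*B2), B3, B4 in parallel gives (8*s^2 - 4*s - 3)/(4*s + 2)
The step-2 result is T(s). Setting s = 0: T(0) = -3/2.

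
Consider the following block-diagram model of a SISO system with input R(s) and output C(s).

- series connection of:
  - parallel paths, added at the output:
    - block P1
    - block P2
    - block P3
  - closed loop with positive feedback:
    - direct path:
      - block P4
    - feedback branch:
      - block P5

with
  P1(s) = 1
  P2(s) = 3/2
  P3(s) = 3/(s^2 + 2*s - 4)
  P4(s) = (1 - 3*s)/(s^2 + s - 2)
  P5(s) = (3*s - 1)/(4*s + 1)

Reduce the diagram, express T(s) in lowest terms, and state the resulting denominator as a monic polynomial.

(1) parallel reduction of P1, P2, P3; result (5*s^2 + 10*s - 14)/(2*s^2 + 4*s - 8)
(2) collapse the loop (P4 forward, P5 return); result (-12*s^2 + s + 1)/(4*s^3 + 14*s^2 - 13*s - 1)
(3) reduce the series chain (P1+P2+P3), [P4/(1-P4*P5)]; result (-60*s^4 - 115*s^3 + 183*s^2 - 4*s - 14)/(8*s^5 + 44*s^4 - 2*s^3 - 166*s^2 + 100*s + 8)
That last expression is T(s), already simplified. Scaling its denominator by 1/8 (the reciprocal of the leading coefficient) yields the monic denominator.

Answer: s^5 + 11*s^4/2 - s^3/4 - 83*s^2/4 + 25*s/2 + 1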